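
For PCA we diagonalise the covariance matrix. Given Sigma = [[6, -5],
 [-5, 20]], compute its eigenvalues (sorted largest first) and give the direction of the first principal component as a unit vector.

Step 1 — characteristic polynomial of 2×2 Sigma:
  det(Sigma - λI) = λ² - trace · λ + det = 0.
  trace = 6 + 20 = 26, det = 6·20 - (-5)² = 95.
Step 2 — discriminant:
  Δ = trace² - 4·det = 676 - 380 = 296.
Step 3 — eigenvalues:
  λ = (trace ± √Δ)/2 = (26 ± 17.2047)/2,
  λ_1 = 21.6023,  λ_2 = 4.3977.

Step 4 — unit eigenvector for λ_1: solve (Sigma - λ_1 I)v = 0. First row:
  (6 - 21.6023)·v_x + (-5)·v_y = 0, i.e. (-15.6023)·v_x + (-5)·v_y = 0,
  so v ∝ (b, λ_1 - a) = (-5, 15.6023); multiply by -1 so the first entry is positive: u = (5, -15.6023).
  ||u|| = √((5)² + (-15.6023)²) = √(268.4326) ≈ 16.3839,
  v_1 = u/||u|| ≈ (0.3052, -0.9523) (||v_1|| = 1).

λ_1 = 21.6023,  λ_2 = 4.3977;  v_1 ≈ (0.3052, -0.9523)


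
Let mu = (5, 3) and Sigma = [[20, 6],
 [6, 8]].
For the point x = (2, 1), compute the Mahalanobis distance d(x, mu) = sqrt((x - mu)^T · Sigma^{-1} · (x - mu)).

Step 1 — centre the observation: (x - mu) = (-3, -2).

Step 2 — invert Sigma. det(Sigma) = 20·8 - (6)² = 124.
  Sigma^{-1} = (1/det) · [[d, -b], [-b, a]] = [[0.0645, -0.0484],
 [-0.0484, 0.1613]].

Step 3 — form the quadratic (x - mu)^T · Sigma^{-1} · (x - mu):
  Sigma^{-1} · (x - mu) = (-0.0968, -0.1774).
  (x - mu)^T · [Sigma^{-1} · (x - mu)] = (-3)·(-0.0968) + (-2)·(-0.1774) = 0.6452.

Step 4 — take square root: d = √(0.6452) ≈ 0.8032.

d(x, mu) = √(0.6452) ≈ 0.8032


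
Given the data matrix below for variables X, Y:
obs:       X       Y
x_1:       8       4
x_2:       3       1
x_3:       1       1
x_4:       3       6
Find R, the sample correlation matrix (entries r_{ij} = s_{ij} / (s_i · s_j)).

Step 1 — column means:
  mean(X) = (8 + 3 + 1 + 3) / 4 = 15/4 = 3.75
  mean(Y) = (4 + 1 + 1 + 6) / 4 = 12/4 = 3

Step 2 — sample variances and covariances s[i,j] = (1/(n-1)) · Σ_k (x_{k,i} - mean_i) · (x_{k,j} - mean_j), with n-1 = 3:
  s[X,X] = ((4.25)·(4.25) + (-0.75)·(-0.75) + (-2.75)·(-2.75) + (-0.75)·(-0.75)) / 3 = 26.75/3 = 8.9167
  s[X,Y] = ((4.25)·(1) + (-0.75)·(-2) + (-2.75)·(-2) + (-0.75)·(3)) / 3 = 9/3 = 3
  s[Y,Y] = ((1)·(1) + (-2)·(-2) + (-2)·(-2) + (3)·(3)) / 3 = 18/3 = 6
  Sample standard deviations s_i = √(s[i,i]):
  s(X) = √(8.9167) = 2.9861
  s(Y) = √(6) = 2.4495

Step 3 — r_{ij} = s_{ij} / (s_i · s_j):
  r[X,X] = 1 (diagonal).
  r[X,Y] = 3 / (2.9861 · 2.4495) = 3 / 7.3144 = 0.4102
  r[Y,Y] = 1 (diagonal).

R is symmetric with unit diagonal. Assembling:

R = [[1, 0.4102],
 [0.4102, 1]]


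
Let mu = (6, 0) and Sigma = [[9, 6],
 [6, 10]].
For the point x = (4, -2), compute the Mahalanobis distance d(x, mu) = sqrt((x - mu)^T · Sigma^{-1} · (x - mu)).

Step 1 — centre the observation: (x - mu) = (-2, -2).

Step 2 — invert Sigma. det(Sigma) = 9·10 - (6)² = 54.
  Sigma^{-1} = (1/det) · [[d, -b], [-b, a]] = [[0.1852, -0.1111],
 [-0.1111, 0.1667]].

Step 3 — form the quadratic (x - mu)^T · Sigma^{-1} · (x - mu):
  Sigma^{-1} · (x - mu) = (-0.1481, -0.1111).
  (x - mu)^T · [Sigma^{-1} · (x - mu)] = (-2)·(-0.1481) + (-2)·(-0.1111) = 0.5185.

Step 4 — take square root: d = √(0.5185) ≈ 0.7201.

d(x, mu) = √(0.5185) ≈ 0.7201


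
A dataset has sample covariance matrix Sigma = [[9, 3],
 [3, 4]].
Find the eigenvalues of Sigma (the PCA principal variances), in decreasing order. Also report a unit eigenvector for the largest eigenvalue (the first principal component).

Step 1 — characteristic polynomial of 2×2 Sigma:
  det(Sigma - λI) = λ² - trace · λ + det = 0.
  trace = 9 + 4 = 13, det = 9·4 - (3)² = 27.
Step 2 — discriminant:
  Δ = trace² - 4·det = 169 - 108 = 61.
Step 3 — eigenvalues:
  λ = (trace ± √Δ)/2 = (13 ± 7.8102)/2,
  λ_1 = 10.4051,  λ_2 = 2.5949.

Step 4 — unit eigenvector for λ_1: solve (Sigma - λ_1 I)v = 0. First row:
  (9 - 10.4051)·v_x + (3)·v_y = 0, i.e. (-1.4051)·v_x + (3)·v_y = 0,
  so v ∝ (b, λ_1 - a) = (3, 1.4051) = u.
  ||u|| = √((3)² + (1.4051)²) = √(10.9744) ≈ 3.3128,
  v_1 = u/||u|| ≈ (0.9056, 0.4242) (||v_1|| = 1).

λ_1 = 10.4051,  λ_2 = 2.5949;  v_1 ≈ (0.9056, 0.4242)


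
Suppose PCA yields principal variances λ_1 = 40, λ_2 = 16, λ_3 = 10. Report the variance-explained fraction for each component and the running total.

Step 1 — total variance = trace(Sigma) = Σ λ_i = 40 + 16 + 10 = 66.

Step 2 — fraction explained by component i = λ_i / Σ λ:
  PC1: 40/66 = 0.6061
  PC2: 16/66 = 0.2424
  PC3: 10/66 = 0.1515

Step 3 — cumulative fraction after k components = (λ_1 + ... + λ_k) / Σ λ:
  k = 1: 40/66 = 0.6061
  k = 2: (40 + 16)/66 = 56/66 = 0.8485
  k = 3: (40 + 16 + 10)/66 = 66/66 = 1

Summary (fraction, with percent):

explained: PC1 0.6061 (60.61%), PC2 0.2424 (24.24%), PC3 0.1515 (15.15%);  cumulative: 0.6061, 0.8485, 1


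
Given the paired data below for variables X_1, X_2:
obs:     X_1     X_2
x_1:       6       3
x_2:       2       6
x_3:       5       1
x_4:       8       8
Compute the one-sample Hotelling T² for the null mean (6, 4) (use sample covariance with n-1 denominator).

Step 1 — sample mean vector:
  mean(X_1) = (6 + 2 + 5 + 8) / 4 = 21/4 = 5.25
  mean(X_2) = (3 + 6 + 1 + 8) / 4 = 18/4 = 4.5
  x̄ = (5.25, 4.5),  deviation x̄ - mu_0 = (5.25, 4.5) - (6, 4) = (-0.75, 0.5).

Step 2 — sample covariance matrix, S[i,j] = (1/(n-1)) · Σ_k (x_{k,i} - mean_i) · (x_{k,j} - mean_j), divisor n-1 = 3:
  S[X_1,X_1] = ((0.75)·(0.75) + (-3.25)·(-3.25) + (-0.25)·(-0.25) + (2.75)·(2.75)) / 3 = 18.75/3 = 6.25
  S[X_1,X_2] = ((0.75)·(-1.5) + (-3.25)·(1.5) + (-0.25)·(-3.5) + (2.75)·(3.5)) / 3 = 4.5/3 = 1.5
  S[X_2,X_2] = ((-1.5)·(-1.5) + (1.5)·(1.5) + (-3.5)·(-3.5) + (3.5)·(3.5)) / 3 = 29/3 = 9.6667
  S = [[6.25, 1.5],
 [1.5, 9.6667]].

Step 3 — invert S. det(S) = 6.25·9.6667 - (1.5)² = 58.1667.
  S^{-1} = (1/det) · [[d, -b], [-b, a]] = [[0.1662, -0.0258],
 [-0.0258, 0.1074]].

Step 4 — quadratic form (x̄ - mu_0)^T · S^{-1} · (x̄ - mu_0):
  S^{-1} · (x̄ - mu_0) = (-0.1375, 0.0731),
  (x̄ - mu_0)^T · [...] = (-0.75)·(-0.1375) + (0.5)·(0.0731) = 0.1397.

Step 5 — scale by n: T² = 4 · 0.1397 = 0.5587.

T² ≈ 0.5587


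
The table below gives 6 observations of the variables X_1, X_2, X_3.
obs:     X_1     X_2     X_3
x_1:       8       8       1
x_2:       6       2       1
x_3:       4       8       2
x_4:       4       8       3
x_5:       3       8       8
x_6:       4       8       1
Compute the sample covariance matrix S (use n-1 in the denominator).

Step 1 — column means:
  mean(X_1) = (8 + 6 + 4 + 4 + 3 + 4) / 6 = 29/6 = 4.8333
  mean(X_2) = (8 + 2 + 8 + 8 + 8 + 8) / 6 = 42/6 = 7
  mean(X_3) = (1 + 1 + 2 + 3 + 8 + 1) / 6 = 16/6 = 2.6667

Step 2 — sample covariance S[i,j] = (1/(n-1)) · Σ_k (x_{k,i} - mean_i) · (x_{k,j} - mean_j), with n-1 = 5.
  S[X_1,X_1] = ((3.1667)·(3.1667) + (1.1667)·(1.1667) + (-0.8333)·(-0.8333) + (-0.8333)·(-0.8333) + (-1.8333)·(-1.8333) + (-0.8333)·(-0.8333)) / 5 = 16.8333/5 = 3.3667
  S[X_1,X_2] = ((3.1667)·(1) + (1.1667)·(-5) + (-0.8333)·(1) + (-0.8333)·(1) + (-1.8333)·(1) + (-0.8333)·(1)) / 5 = -7/5 = -1.4
  S[X_1,X_3] = ((3.1667)·(-1.6667) + (1.1667)·(-1.6667) + (-0.8333)·(-0.6667) + (-0.8333)·(0.3333) + (-1.8333)·(5.3333) + (-0.8333)·(-1.6667)) / 5 = -15.3333/5 = -3.0667
  S[X_2,X_2] = ((1)·(1) + (-5)·(-5) + (1)·(1) + (1)·(1) + (1)·(1) + (1)·(1)) / 5 = 30/5 = 6
  S[X_2,X_3] = ((1)·(-1.6667) + (-5)·(-1.6667) + (1)·(-0.6667) + (1)·(0.3333) + (1)·(5.3333) + (1)·(-1.6667)) / 5 = 10/5 = 2
  S[X_3,X_3] = ((-1.6667)·(-1.6667) + (-1.6667)·(-1.6667) + (-0.6667)·(-0.6667) + (0.3333)·(0.3333) + (5.3333)·(5.3333) + (-1.6667)·(-1.6667)) / 5 = 37.3333/5 = 7.4667

S is symmetric (S[j,i] = S[i,j]). Assembling:

S = [[3.3667, -1.4, -3.0667],
 [-1.4, 6, 2],
 [-3.0667, 2, 7.4667]]


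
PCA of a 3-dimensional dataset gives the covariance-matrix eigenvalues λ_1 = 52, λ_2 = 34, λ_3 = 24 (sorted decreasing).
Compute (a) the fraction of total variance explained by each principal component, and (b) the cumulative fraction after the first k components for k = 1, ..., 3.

Step 1 — total variance = trace(Sigma) = Σ λ_i = 52 + 34 + 24 = 110.

Step 2 — fraction explained by component i = λ_i / Σ λ:
  PC1: 52/110 = 0.4727
  PC2: 34/110 = 0.3091
  PC3: 24/110 = 0.2182

Step 3 — cumulative fraction after k components = (λ_1 + ... + λ_k) / Σ λ:
  k = 1: 52/110 = 0.4727
  k = 2: (52 + 34)/110 = 86/110 = 0.7818
  k = 3: (52 + 34 + 24)/110 = 110/110 = 1

Summary (fraction, with percent):

explained: PC1 0.4727 (47.27%), PC2 0.3091 (30.91%), PC3 0.2182 (21.82%);  cumulative: 0.4727, 0.7818, 1


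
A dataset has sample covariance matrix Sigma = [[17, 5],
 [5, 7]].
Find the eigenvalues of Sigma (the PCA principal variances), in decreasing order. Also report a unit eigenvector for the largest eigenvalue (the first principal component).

Step 1 — characteristic polynomial of 2×2 Sigma:
  det(Sigma - λI) = λ² - trace · λ + det = 0.
  trace = 17 + 7 = 24, det = 17·7 - (5)² = 94.
Step 2 — discriminant:
  Δ = trace² - 4·det = 576 - 376 = 200.
Step 3 — eigenvalues:
  λ = (trace ± √Δ)/2 = (24 ± 14.1421)/2,
  λ_1 = 19.0711,  λ_2 = 4.9289.

Step 4 — unit eigenvector for λ_1: solve (Sigma - λ_1 I)v = 0. First row:
  (17 - 19.0711)·v_x + (5)·v_y = 0, i.e. (-2.0711)·v_x + (5)·v_y = 0,
  so v ∝ (b, λ_1 - a) = (5, 2.0711) = u.
  ||u|| = √((5)² + (2.0711)²) = √(29.2893) ≈ 5.412,
  v_1 = u/||u|| ≈ (0.9239, 0.3827) (||v_1|| = 1).

λ_1 = 19.0711,  λ_2 = 4.9289;  v_1 ≈ (0.9239, 0.3827)


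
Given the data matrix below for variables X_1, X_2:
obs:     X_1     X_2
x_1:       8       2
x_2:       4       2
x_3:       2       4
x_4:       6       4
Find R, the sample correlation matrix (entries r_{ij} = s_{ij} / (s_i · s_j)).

Step 1 — column means:
  mean(X_1) = (8 + 4 + 2 + 6) / 4 = 20/4 = 5
  mean(X_2) = (2 + 2 + 4 + 4) / 4 = 12/4 = 3

Step 2 — sample variances and covariances s[i,j] = (1/(n-1)) · Σ_k (x_{k,i} - mean_i) · (x_{k,j} - mean_j), with n-1 = 3:
  s[X_1,X_1] = ((3)·(3) + (-1)·(-1) + (-3)·(-3) + (1)·(1)) / 3 = 20/3 = 6.6667
  s[X_1,X_2] = ((3)·(-1) + (-1)·(-1) + (-3)·(1) + (1)·(1)) / 3 = -4/3 = -1.3333
  s[X_2,X_2] = ((-1)·(-1) + (-1)·(-1) + (1)·(1) + (1)·(1)) / 3 = 4/3 = 1.3333
  Sample standard deviations s_i = √(s[i,i]):
  s(X_1) = √(6.6667) = 2.582
  s(X_2) = √(1.3333) = 1.1547

Step 3 — r_{ij} = s_{ij} / (s_i · s_j):
  r[X_1,X_1] = 1 (diagonal).
  r[X_1,X_2] = -1.3333 / (2.582 · 1.1547) = -1.3333 / 2.9814 = -0.4472
  r[X_2,X_2] = 1 (diagonal).

R is symmetric with unit diagonal. Assembling:

R = [[1, -0.4472],
 [-0.4472, 1]]


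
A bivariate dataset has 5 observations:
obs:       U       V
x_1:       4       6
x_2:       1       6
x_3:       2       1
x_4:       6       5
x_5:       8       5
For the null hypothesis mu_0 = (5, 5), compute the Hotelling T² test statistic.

Step 1 — sample mean vector:
  mean(U) = (4 + 1 + 2 + 6 + 8) / 5 = 21/5 = 4.2
  mean(V) = (6 + 6 + 1 + 5 + 5) / 5 = 23/5 = 4.6
  x̄ = (4.2, 4.6),  deviation x̄ - mu_0 = (4.2, 4.6) - (5, 5) = (-0.8, -0.4).

Step 2 — sample covariance matrix, S[i,j] = (1/(n-1)) · Σ_k (x_{k,i} - mean_i) · (x_{k,j} - mean_j), divisor n-1 = 4:
  S[U,U] = ((-0.2)·(-0.2) + (-3.2)·(-3.2) + (-2.2)·(-2.2) + (1.8)·(1.8) + (3.8)·(3.8)) / 4 = 32.8/4 = 8.2
  S[U,V] = ((-0.2)·(1.4) + (-3.2)·(1.4) + (-2.2)·(-3.6) + (1.8)·(0.4) + (3.8)·(0.4)) / 4 = 5.4/4 = 1.35
  S[V,V] = ((1.4)·(1.4) + (1.4)·(1.4) + (-3.6)·(-3.6) + (0.4)·(0.4) + (0.4)·(0.4)) / 4 = 17.2/4 = 4.3
  S = [[8.2, 1.35],
 [1.35, 4.3]].

Step 3 — invert S. det(S) = 8.2·4.3 - (1.35)² = 33.4375.
  S^{-1} = (1/det) · [[d, -b], [-b, a]] = [[0.1286, -0.0404],
 [-0.0404, 0.2452]].

Step 4 — quadratic form (x̄ - mu_0)^T · S^{-1} · (x̄ - mu_0):
  S^{-1} · (x̄ - mu_0) = (-0.0867, -0.0658),
  (x̄ - mu_0)^T · [...] = (-0.8)·(-0.0867) + (-0.4)·(-0.0658) = 0.0957.

Step 5 — scale by n: T² = 5 · 0.0957 = 0.4785.

T² ≈ 0.4785


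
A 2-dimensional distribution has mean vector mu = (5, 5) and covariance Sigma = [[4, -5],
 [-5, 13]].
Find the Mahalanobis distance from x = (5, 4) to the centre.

Step 1 — centre the observation: (x - mu) = (0, -1).

Step 2 — invert Sigma. det(Sigma) = 4·13 - (-5)² = 27.
  Sigma^{-1} = (1/det) · [[d, -b], [-b, a]] = [[0.4815, 0.1852],
 [0.1852, 0.1481]].

Step 3 — form the quadratic (x - mu)^T · Sigma^{-1} · (x - mu):
  Sigma^{-1} · (x - mu) = (-0.1852, -0.1481).
  (x - mu)^T · [Sigma^{-1} · (x - mu)] = (0)·(-0.1852) + (-1)·(-0.1481) = 0.1481.

Step 4 — take square root: d = √(0.1481) ≈ 0.3849.

d(x, mu) = √(0.1481) ≈ 0.3849


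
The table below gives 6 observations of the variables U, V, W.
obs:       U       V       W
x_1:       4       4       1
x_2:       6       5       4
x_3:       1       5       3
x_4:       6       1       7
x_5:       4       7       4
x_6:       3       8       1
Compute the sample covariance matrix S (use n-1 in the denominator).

Step 1 — column means:
  mean(U) = (4 + 6 + 1 + 6 + 4 + 3) / 6 = 24/6 = 4
  mean(V) = (4 + 5 + 5 + 1 + 7 + 8) / 6 = 30/6 = 5
  mean(W) = (1 + 4 + 3 + 7 + 4 + 1) / 6 = 20/6 = 3.3333

Step 2 — sample covariance S[i,j] = (1/(n-1)) · Σ_k (x_{k,i} - mean_i) · (x_{k,j} - mean_j), with n-1 = 5.
  S[U,U] = ((0)·(0) + (2)·(2) + (-3)·(-3) + (2)·(2) + (0)·(0) + (-1)·(-1)) / 5 = 18/5 = 3.6
  S[U,V] = ((0)·(-1) + (2)·(0) + (-3)·(0) + (2)·(-4) + (0)·(2) + (-1)·(3)) / 5 = -11/5 = -2.2
  S[U,W] = ((0)·(-2.3333) + (2)·(0.6667) + (-3)·(-0.3333) + (2)·(3.6667) + (0)·(0.6667) + (-1)·(-2.3333)) / 5 = 12/5 = 2.4
  S[V,V] = ((-1)·(-1) + (0)·(0) + (0)·(0) + (-4)·(-4) + (2)·(2) + (3)·(3)) / 5 = 30/5 = 6
  S[V,W] = ((-1)·(-2.3333) + (0)·(0.6667) + (0)·(-0.3333) + (-4)·(3.6667) + (2)·(0.6667) + (3)·(-2.3333)) / 5 = -18/5 = -3.6
  S[W,W] = ((-2.3333)·(-2.3333) + (0.6667)·(0.6667) + (-0.3333)·(-0.3333) + (3.6667)·(3.6667) + (0.6667)·(0.6667) + (-2.3333)·(-2.3333)) / 5 = 25.3333/5 = 5.0667

S is symmetric (S[j,i] = S[i,j]). Assembling:

S = [[3.6, -2.2, 2.4],
 [-2.2, 6, -3.6],
 [2.4, -3.6, 5.0667]]


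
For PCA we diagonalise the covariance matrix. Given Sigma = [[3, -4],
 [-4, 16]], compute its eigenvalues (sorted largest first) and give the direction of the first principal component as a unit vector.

Step 1 — characteristic polynomial of 2×2 Sigma:
  det(Sigma - λI) = λ² - trace · λ + det = 0.
  trace = 3 + 16 = 19, det = 3·16 - (-4)² = 32.
Step 2 — discriminant:
  Δ = trace² - 4·det = 361 - 128 = 233.
Step 3 — eigenvalues:
  λ = (trace ± √Δ)/2 = (19 ± 15.2643)/2,
  λ_1 = 17.1322,  λ_2 = 1.8678.

Step 4 — unit eigenvector for λ_1: solve (Sigma - λ_1 I)v = 0. First row:
  (3 - 17.1322)·v_x + (-4)·v_y = 0, i.e. (-14.1322)·v_x + (-4)·v_y = 0,
  so v ∝ (b, λ_1 - a) = (-4, 14.1322); multiply by -1 so the first entry is positive: u = (4, -14.1322).
  ||u|| = √((4)² + (-14.1322)²) = √(215.7182) ≈ 14.6873,
  v_1 = u/||u|| ≈ (0.2723, -0.9622) (||v_1|| = 1).

λ_1 = 17.1322,  λ_2 = 1.8678;  v_1 ≈ (0.2723, -0.9622)


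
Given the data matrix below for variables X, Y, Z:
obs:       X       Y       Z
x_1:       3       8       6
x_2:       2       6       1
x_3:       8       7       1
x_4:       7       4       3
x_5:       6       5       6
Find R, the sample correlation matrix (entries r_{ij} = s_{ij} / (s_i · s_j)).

Step 1 — column means:
  mean(X) = (3 + 2 + 8 + 7 + 6) / 5 = 26/5 = 5.2
  mean(Y) = (8 + 6 + 7 + 4 + 5) / 5 = 30/5 = 6
  mean(Z) = (6 + 1 + 1 + 3 + 6) / 5 = 17/5 = 3.4

Step 2 — sample variances and covariances s[i,j] = (1/(n-1)) · Σ_k (x_{k,i} - mean_i) · (x_{k,j} - mean_j), with n-1 = 4:
  s[X,X] = ((-2.2)·(-2.2) + (-3.2)·(-3.2) + (2.8)·(2.8) + (1.8)·(1.8) + (0.8)·(0.8)) / 4 = 26.8/4 = 6.7
  s[X,Y] = ((-2.2)·(2) + (-3.2)·(0) + (2.8)·(1) + (1.8)·(-2) + (0.8)·(-1)) / 4 = -6/4 = -1.5
  s[X,Z] = ((-2.2)·(2.6) + (-3.2)·(-2.4) + (2.8)·(-2.4) + (1.8)·(-0.4) + (0.8)·(2.6)) / 4 = -3.4/4 = -0.85
  s[Y,Y] = ((2)·(2) + (0)·(0) + (1)·(1) + (-2)·(-2) + (-1)·(-1)) / 4 = 10/4 = 2.5
  s[Y,Z] = ((2)·(2.6) + (0)·(-2.4) + (1)·(-2.4) + (-2)·(-0.4) + (-1)·(2.6)) / 4 = 1/4 = 0.25
  s[Z,Z] = ((2.6)·(2.6) + (-2.4)·(-2.4) + (-2.4)·(-2.4) + (-0.4)·(-0.4) + (2.6)·(2.6)) / 4 = 25.2/4 = 6.3
  Sample standard deviations s_i = √(s[i,i]):
  s(X) = √(6.7) = 2.5884
  s(Y) = √(2.5) = 1.5811
  s(Z) = √(6.3) = 2.51

Step 3 — r_{ij} = s_{ij} / (s_i · s_j):
  r[X,X] = 1 (diagonal).
  r[X,Y] = -1.5 / (2.5884 · 1.5811) = -1.5 / 4.0927 = -0.3665
  r[X,Z] = -0.85 / (2.5884 · 2.51) = -0.85 / 6.4969 = -0.1308
  r[Y,Y] = 1 (diagonal).
  r[Y,Z] = 0.25 / (1.5811 · 2.51) = 0.25 / 3.9686 = 0.063
  r[Z,Z] = 1 (diagonal).

R is symmetric with unit diagonal. Assembling:

R = [[1, -0.3665, -0.1308],
 [-0.3665, 1, 0.063],
 [-0.1308, 0.063, 1]]


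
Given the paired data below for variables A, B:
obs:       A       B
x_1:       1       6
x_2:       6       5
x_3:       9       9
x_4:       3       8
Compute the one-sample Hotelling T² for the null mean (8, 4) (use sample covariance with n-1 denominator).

Step 1 — sample mean vector:
  mean(A) = (1 + 6 + 9 + 3) / 4 = 19/4 = 4.75
  mean(B) = (6 + 5 + 9 + 8) / 4 = 28/4 = 7
  x̄ = (4.75, 7),  deviation x̄ - mu_0 = (4.75, 7) - (8, 4) = (-3.25, 3).

Step 2 — sample covariance matrix, S[i,j] = (1/(n-1)) · Σ_k (x_{k,i} - mean_i) · (x_{k,j} - mean_j), divisor n-1 = 3:
  S[A,A] = ((-3.75)·(-3.75) + (1.25)·(1.25) + (4.25)·(4.25) + (-1.75)·(-1.75)) / 3 = 36.75/3 = 12.25
  S[A,B] = ((-3.75)·(-1) + (1.25)·(-2) + (4.25)·(2) + (-1.75)·(1)) / 3 = 8/3 = 2.6667
  S[B,B] = ((-1)·(-1) + (-2)·(-2) + (2)·(2) + (1)·(1)) / 3 = 10/3 = 3.3333
  S = [[12.25, 2.6667],
 [2.6667, 3.3333]].

Step 3 — invert S. det(S) = 12.25·3.3333 - (2.6667)² = 33.7222.
  S^{-1} = (1/det) · [[d, -b], [-b, a]] = [[0.0988, -0.0791],
 [-0.0791, 0.3633]].

Step 4 — quadratic form (x̄ - mu_0)^T · S^{-1} · (x̄ - mu_0):
  S^{-1} · (x̄ - mu_0) = (-0.5585, 1.3468),
  (x̄ - mu_0)^T · [...] = (-3.25)·(-0.5585) + (3)·(1.3468) = 5.8554.

Step 5 — scale by n: T² = 4 · 5.8554 = 23.4217.

T² ≈ 23.4217


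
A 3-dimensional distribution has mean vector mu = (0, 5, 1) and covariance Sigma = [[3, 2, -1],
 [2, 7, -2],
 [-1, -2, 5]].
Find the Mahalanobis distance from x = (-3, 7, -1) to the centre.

Step 1 — centre the observation: (x - mu) = (-3, 2, -2).

Step 2 — invert Sigma (cofactor / det for 3×3, or solve directly):
  Sigma^{-1} = [[0.4189, -0.1081, 0.0405],
 [-0.1081, 0.1892, 0.0541],
 [0.0405, 0.0541, 0.2297]].

Step 3 — form the quadratic (x - mu)^T · Sigma^{-1} · (x - mu):
  Sigma^{-1} · (x - mu) = (-1.5541, 0.5946, -0.473).
  (x - mu)^T · [Sigma^{-1} · (x - mu)] = (-3)·(-1.5541) + (2)·(0.5946) + (-2)·(-0.473) = 6.7973.

Step 4 — take square root: d = √(6.7973) ≈ 2.6072.

d(x, mu) = √(6.7973) ≈ 2.6072


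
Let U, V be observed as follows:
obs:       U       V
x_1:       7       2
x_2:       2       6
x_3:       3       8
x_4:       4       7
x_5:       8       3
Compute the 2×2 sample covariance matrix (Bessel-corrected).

Step 1 — column means:
  mean(U) = (7 + 2 + 3 + 4 + 8) / 5 = 24/5 = 4.8
  mean(V) = (2 + 6 + 8 + 7 + 3) / 5 = 26/5 = 5.2

Step 2 — sample covariance S[i,j] = (1/(n-1)) · Σ_k (x_{k,i} - mean_i) · (x_{k,j} - mean_j), with n-1 = 4.
  S[U,U] = ((2.2)·(2.2) + (-2.8)·(-2.8) + (-1.8)·(-1.8) + (-0.8)·(-0.8) + (3.2)·(3.2)) / 4 = 26.8/4 = 6.7
  S[U,V] = ((2.2)·(-3.2) + (-2.8)·(0.8) + (-1.8)·(2.8) + (-0.8)·(1.8) + (3.2)·(-2.2)) / 4 = -22.8/4 = -5.7
  S[V,V] = ((-3.2)·(-3.2) + (0.8)·(0.8) + (2.8)·(2.8) + (1.8)·(1.8) + (-2.2)·(-2.2)) / 4 = 26.8/4 = 6.7

S is symmetric (S[j,i] = S[i,j]). Assembling:

S = [[6.7, -5.7],
 [-5.7, 6.7]]


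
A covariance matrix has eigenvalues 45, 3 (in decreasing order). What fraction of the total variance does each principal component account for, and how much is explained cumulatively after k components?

Step 1 — total variance = trace(Sigma) = Σ λ_i = 45 + 3 = 48.

Step 2 — fraction explained by component i = λ_i / Σ λ:
  PC1: 45/48 = 0.9375
  PC2: 3/48 = 0.0625

Step 3 — cumulative fraction after k components = (λ_1 + ... + λ_k) / Σ λ:
  k = 1: 45/48 = 0.9375
  k = 2: (45 + 3)/48 = 48/48 = 1

Summary (fraction, with percent):

explained: PC1 0.9375 (93.75%), PC2 0.0625 (6.25%);  cumulative: 0.9375, 1


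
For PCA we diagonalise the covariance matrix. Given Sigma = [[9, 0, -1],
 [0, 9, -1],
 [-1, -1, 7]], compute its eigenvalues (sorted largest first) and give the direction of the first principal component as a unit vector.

Step 1 — characteristic polynomial p(λ) = det(λI - Sigma) = λ³ - tr·λ² + c_1·λ - det, where tr = trace, c_1 = sum of the principal 2×2 minors, det = det(Sigma):
  tr = 9 + 9 + 7 = 25,
  c_1 = (9·9 - (0)²) + (9·7 - (-1)²) + (9·7 - (-1)²) = 81 + 62 + 62 = 205,
  det = 9·(9·7 - (-1)²) - (0)·((0)·7 - (-1)·(-1)) + (-1)·((0)·(-1) - 9·(-1)) = 9·(62) - (0)·(-1) + (-1)·(9) = 549.
  So p(λ) = λ³ - 25λ² + 205λ - 549.
Step 2 — look for an integer root (rational root theorem: any rational root is an integer divisor of 549). Testing λ = 9:
  p(9) = 729 - 2025 + 1845 - 549 = 0  ✓
  Dividing out (λ - 9): p(λ) = (λ - 9)(λ² - 16λ + 61).
Step 3 — remaining eigenvalues from the quadratic λ² - 16λ + 61 = 0:
  Δ = 16² - 4·61 = 256 - 244 = 12,  λ = (16 ± √12)/2 = (16 ± 3.4641)/2 ≈ 9.7321 or 6.2679.
  Sorted: λ_1 = 9.7321,  λ_2 = 9,  λ_3 = 6.2679  (check: sum = 25 = tr ✓).

Step 4 — unit eigenvector for λ_1 ≈ 9.7321: v spans the null space of (Sigma - λ_1 I), whose rows are
  r_1 = (-0.7321, 0, -1),  r_2 = (0, -0.7321, -1),  r_3 = (-1, -1, -2.7321).
  v is orthogonal to every row, so take v ∝ r_1 × r_2 = ((0)·(-1) - (-1)·(-0.7321), (-1)·(0) - (-0.7321)·(-1), (-0.7321)·(-0.7321) - (0)·(0)) ≈ (-0.7321, -0.7321, 0.5359).
  Rescale (multiply by -1 so the first nonzero entry is positive): u = (0.7321, 0.7321, -0.5359).
  ||u|| = √((0.7321)² + (0.7321)² + (-0.5359)²) = √(1.359) ≈ 1.1658,  v_1 = u/||u|| ≈ (0.628, 0.628, -0.4597) (||v_1|| = 1).

λ_1 = 9.7321,  λ_2 = 9,  λ_3 = 6.2679;  v_1 ≈ (0.628, 0.628, -0.4597)


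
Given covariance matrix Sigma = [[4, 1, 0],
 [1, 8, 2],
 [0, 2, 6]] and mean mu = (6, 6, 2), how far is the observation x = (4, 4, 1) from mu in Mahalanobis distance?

Step 1 — centre the observation: (x - mu) = (-2, -2, -1).

Step 2 — invert Sigma (cofactor / det for 3×3, or solve directly):
  Sigma^{-1} = [[0.2588, -0.0353, 0.0118],
 [-0.0353, 0.1412, -0.0471],
 [0.0118, -0.0471, 0.1824]].

Step 3 — form the quadratic (x - mu)^T · Sigma^{-1} · (x - mu):
  Sigma^{-1} · (x - mu) = (-0.4588, -0.1647, -0.1118).
  (x - mu)^T · [Sigma^{-1} · (x - mu)] = (-2)·(-0.4588) + (-2)·(-0.1647) + (-1)·(-0.1118) = 1.3588.

Step 4 — take square root: d = √(1.3588) ≈ 1.1657.

d(x, mu) = √(1.3588) ≈ 1.1657


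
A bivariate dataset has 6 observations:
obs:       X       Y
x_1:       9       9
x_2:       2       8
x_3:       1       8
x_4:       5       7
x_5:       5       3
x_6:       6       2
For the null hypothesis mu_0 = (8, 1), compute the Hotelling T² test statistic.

Step 1 — sample mean vector:
  mean(X) = (9 + 2 + 1 + 5 + 5 + 6) / 6 = 28/6 = 4.6667
  mean(Y) = (9 + 8 + 8 + 7 + 3 + 2) / 6 = 37/6 = 6.1667
  x̄ = (4.6667, 6.1667),  deviation x̄ - mu_0 = (4.6667, 6.1667) - (8, 1) = (-3.3333, 5.1667).

Step 2 — sample covariance matrix, S[i,j] = (1/(n-1)) · Σ_k (x_{k,i} - mean_i) · (x_{k,j} - mean_j), divisor n-1 = 5:
  S[X,X] = ((4.3333)·(4.3333) + (-2.6667)·(-2.6667) + (-3.6667)·(-3.6667) + (0.3333)·(0.3333) + (0.3333)·(0.3333) + (1.3333)·(1.3333)) / 5 = 41.3333/5 = 8.2667
  S[X,Y] = ((4.3333)·(2.8333) + (-2.6667)·(1.8333) + (-3.6667)·(1.8333) + (0.3333)·(0.8333) + (0.3333)·(-3.1667) + (1.3333)·(-4.1667)) / 5 = -5.6667/5 = -1.1333
  S[Y,Y] = ((2.8333)·(2.8333) + (1.8333)·(1.8333) + (1.8333)·(1.8333) + (0.8333)·(0.8333) + (-3.1667)·(-3.1667) + (-4.1667)·(-4.1667)) / 5 = 42.8333/5 = 8.5667
  S = [[8.2667, -1.1333],
 [-1.1333, 8.5667]].

Step 3 — invert S. det(S) = 8.2667·8.5667 - (-1.1333)² = 69.5333.
  S^{-1} = (1/det) · [[d, -b], [-b, a]] = [[0.1232, 0.0163],
 [0.0163, 0.1189]].

Step 4 — quadratic form (x̄ - mu_0)^T · S^{-1} · (x̄ - mu_0):
  S^{-1} · (x̄ - mu_0) = (-0.3265, 0.5599),
  (x̄ - mu_0)^T · [...] = (-3.3333)·(-0.3265) + (5.1667)·(0.5599) = 3.9811.

Step 5 — scale by n: T² = 6 · 3.9811 = 23.8869.

T² ≈ 23.8869


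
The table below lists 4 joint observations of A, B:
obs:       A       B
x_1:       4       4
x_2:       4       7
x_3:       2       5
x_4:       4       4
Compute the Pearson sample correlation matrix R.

Step 1 — column means:
  mean(A) = (4 + 4 + 2 + 4) / 4 = 14/4 = 3.5
  mean(B) = (4 + 7 + 5 + 4) / 4 = 20/4 = 5

Step 2 — sample variances and covariances s[i,j] = (1/(n-1)) · Σ_k (x_{k,i} - mean_i) · (x_{k,j} - mean_j), with n-1 = 3:
  s[A,A] = ((0.5)·(0.5) + (0.5)·(0.5) + (-1.5)·(-1.5) + (0.5)·(0.5)) / 3 = 3/3 = 1
  s[A,B] = ((0.5)·(-1) + (0.5)·(2) + (-1.5)·(0) + (0.5)·(-1)) / 3 = 0/3 = 0
  s[B,B] = ((-1)·(-1) + (2)·(2) + (0)·(0) + (-1)·(-1)) / 3 = 6/3 = 2
  Sample standard deviations s_i = √(s[i,i]):
  s(A) = √(1) = 1
  s(B) = √(2) = 1.4142

Step 3 — r_{ij} = s_{ij} / (s_i · s_j):
  r[A,A] = 1 (diagonal).
  r[A,B] = 0 / (1 · 1.4142) = 0 / 1.4142 = 0
  r[B,B] = 1 (diagonal).

R is symmetric with unit diagonal. Assembling:

R = [[1, 0],
 [0, 1]]


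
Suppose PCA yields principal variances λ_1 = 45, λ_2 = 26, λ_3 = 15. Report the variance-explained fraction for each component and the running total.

Step 1 — total variance = trace(Sigma) = Σ λ_i = 45 + 26 + 15 = 86.

Step 2 — fraction explained by component i = λ_i / Σ λ:
  PC1: 45/86 = 0.5233
  PC2: 26/86 = 0.3023
  PC3: 15/86 = 0.1744

Step 3 — cumulative fraction after k components = (λ_1 + ... + λ_k) / Σ λ:
  k = 1: 45/86 = 0.5233
  k = 2: (45 + 26)/86 = 71/86 = 0.8256
  k = 3: (45 + 26 + 15)/86 = 86/86 = 1

Summary (fraction, with percent):

explained: PC1 0.5233 (52.33%), PC2 0.3023 (30.23%), PC3 0.1744 (17.44%);  cumulative: 0.5233, 0.8256, 1


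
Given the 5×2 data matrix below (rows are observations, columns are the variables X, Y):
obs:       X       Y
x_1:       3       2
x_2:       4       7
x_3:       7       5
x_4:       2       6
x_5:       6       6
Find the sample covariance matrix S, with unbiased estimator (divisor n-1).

Step 1 — column means:
  mean(X) = (3 + 4 + 7 + 2 + 6) / 5 = 22/5 = 4.4
  mean(Y) = (2 + 7 + 5 + 6 + 6) / 5 = 26/5 = 5.2

Step 2 — sample covariance S[i,j] = (1/(n-1)) · Σ_k (x_{k,i} - mean_i) · (x_{k,j} - mean_j), with n-1 = 4.
  S[X,X] = ((-1.4)·(-1.4) + (-0.4)·(-0.4) + (2.6)·(2.6) + (-2.4)·(-2.4) + (1.6)·(1.6)) / 4 = 17.2/4 = 4.3
  S[X,Y] = ((-1.4)·(-3.2) + (-0.4)·(1.8) + (2.6)·(-0.2) + (-2.4)·(0.8) + (1.6)·(0.8)) / 4 = 2.6/4 = 0.65
  S[Y,Y] = ((-3.2)·(-3.2) + (1.8)·(1.8) + (-0.2)·(-0.2) + (0.8)·(0.8) + (0.8)·(0.8)) / 4 = 14.8/4 = 3.7

S is symmetric (S[j,i] = S[i,j]). Assembling:

S = [[4.3, 0.65],
 [0.65, 3.7]]


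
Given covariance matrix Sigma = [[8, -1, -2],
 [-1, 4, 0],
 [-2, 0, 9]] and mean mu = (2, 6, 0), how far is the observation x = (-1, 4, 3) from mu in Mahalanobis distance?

Step 1 — centre the observation: (x - mu) = (-3, -2, 3).

Step 2 — invert Sigma (cofactor / det for 3×3, or solve directly):
  Sigma^{-1} = [[0.1369, 0.0342, 0.0304],
 [0.0342, 0.2586, 0.0076],
 [0.0304, 0.0076, 0.1179]].

Step 3 — form the quadratic (x - mu)^T · Sigma^{-1} · (x - mu):
  Sigma^{-1} · (x - mu) = (-0.3878, -0.597, 0.2471).
  (x - mu)^T · [Sigma^{-1} · (x - mu)] = (-3)·(-0.3878) + (-2)·(-0.597) + (3)·(0.2471) = 3.0989.

Step 4 — take square root: d = √(3.0989) ≈ 1.7604.

d(x, mu) = √(3.0989) ≈ 1.7604


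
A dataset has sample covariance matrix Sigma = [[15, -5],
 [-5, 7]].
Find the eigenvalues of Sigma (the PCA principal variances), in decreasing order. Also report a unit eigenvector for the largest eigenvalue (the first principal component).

Step 1 — characteristic polynomial of 2×2 Sigma:
  det(Sigma - λI) = λ² - trace · λ + det = 0.
  trace = 15 + 7 = 22, det = 15·7 - (-5)² = 80.
Step 2 — discriminant:
  Δ = trace² - 4·det = 484 - 320 = 164.
Step 3 — eigenvalues:
  λ = (trace ± √Δ)/2 = (22 ± 12.8062)/2,
  λ_1 = 17.4031,  λ_2 = 4.5969.

Step 4 — unit eigenvector for λ_1: solve (Sigma - λ_1 I)v = 0. First row:
  (15 - 17.4031)·v_x + (-5)·v_y = 0, i.e. (-2.4031)·v_x + (-5)·v_y = 0,
  so v ∝ (b, λ_1 - a) = (-5, 2.4031); multiply by -1 so the first entry is positive: u = (5, -2.4031).
  ||u|| = √((5)² + (-2.4031)²) = √(30.775) ≈ 5.5475,
  v_1 = u/||u|| ≈ (0.9013, -0.4332) (||v_1|| = 1).

λ_1 = 17.4031,  λ_2 = 4.5969;  v_1 ≈ (0.9013, -0.4332)


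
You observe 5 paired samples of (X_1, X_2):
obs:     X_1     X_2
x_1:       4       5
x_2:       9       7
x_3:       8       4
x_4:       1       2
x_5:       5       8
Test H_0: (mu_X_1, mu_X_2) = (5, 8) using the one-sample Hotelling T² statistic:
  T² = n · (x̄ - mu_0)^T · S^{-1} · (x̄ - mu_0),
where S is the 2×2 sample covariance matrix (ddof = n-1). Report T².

Step 1 — sample mean vector:
  mean(X_1) = (4 + 9 + 8 + 1 + 5) / 5 = 27/5 = 5.4
  mean(X_2) = (5 + 7 + 4 + 2 + 8) / 5 = 26/5 = 5.2
  x̄ = (5.4, 5.2),  deviation x̄ - mu_0 = (5.4, 5.2) - (5, 8) = (0.4, -2.8).

Step 2 — sample covariance matrix, S[i,j] = (1/(n-1)) · Σ_k (x_{k,i} - mean_i) · (x_{k,j} - mean_j), divisor n-1 = 4:
  S[X_1,X_1] = ((-1.4)·(-1.4) + (3.6)·(3.6) + (2.6)·(2.6) + (-4.4)·(-4.4) + (-0.4)·(-0.4)) / 4 = 41.2/4 = 10.3
  S[X_1,X_2] = ((-1.4)·(-0.2) + (3.6)·(1.8) + (2.6)·(-1.2) + (-4.4)·(-3.2) + (-0.4)·(2.8)) / 4 = 16.6/4 = 4.15
  S[X_2,X_2] = ((-0.2)·(-0.2) + (1.8)·(1.8) + (-1.2)·(-1.2) + (-3.2)·(-3.2) + (2.8)·(2.8)) / 4 = 22.8/4 = 5.7
  S = [[10.3, 4.15],
 [4.15, 5.7]].

Step 3 — invert S. det(S) = 10.3·5.7 - (4.15)² = 41.4875.
  S^{-1} = (1/det) · [[d, -b], [-b, a]] = [[0.1374, -0.1],
 [-0.1, 0.2483]].

Step 4 — quadratic form (x̄ - mu_0)^T · S^{-1} · (x̄ - mu_0):
  S^{-1} · (x̄ - mu_0) = (0.335, -0.7352),
  (x̄ - mu_0)^T · [...] = (0.4)·(0.335) + (-2.8)·(-0.7352) = 2.1925.

Step 5 — scale by n: T² = 5 · 2.1925 = 10.9623.

T² ≈ 10.9623


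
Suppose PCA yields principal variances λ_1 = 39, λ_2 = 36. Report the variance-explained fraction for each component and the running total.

Step 1 — total variance = trace(Sigma) = Σ λ_i = 39 + 36 = 75.

Step 2 — fraction explained by component i = λ_i / Σ λ:
  PC1: 39/75 = 0.52
  PC2: 36/75 = 0.48

Step 3 — cumulative fraction after k components = (λ_1 + ... + λ_k) / Σ λ:
  k = 1: 39/75 = 0.52
  k = 2: (39 + 36)/75 = 75/75 = 1

Summary (fraction, with percent):

explained: PC1 0.52 (52%), PC2 0.48 (48%);  cumulative: 0.52, 1


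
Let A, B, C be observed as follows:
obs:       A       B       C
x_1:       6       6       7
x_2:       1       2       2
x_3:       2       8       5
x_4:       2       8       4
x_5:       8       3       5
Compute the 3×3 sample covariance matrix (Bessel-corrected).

Step 1 — column means:
  mean(A) = (6 + 1 + 2 + 2 + 8) / 5 = 19/5 = 3.8
  mean(B) = (6 + 2 + 8 + 8 + 3) / 5 = 27/5 = 5.4
  mean(C) = (7 + 2 + 5 + 4 + 5) / 5 = 23/5 = 4.6

Step 2 — sample covariance S[i,j] = (1/(n-1)) · Σ_k (x_{k,i} - mean_i) · (x_{k,j} - mean_j), with n-1 = 4.
  S[A,A] = ((2.2)·(2.2) + (-2.8)·(-2.8) + (-1.8)·(-1.8) + (-1.8)·(-1.8) + (4.2)·(4.2)) / 4 = 36.8/4 = 9.2
  S[A,B] = ((2.2)·(0.6) + (-2.8)·(-3.4) + (-1.8)·(2.6) + (-1.8)·(2.6) + (4.2)·(-2.4)) / 4 = -8.6/4 = -2.15
  S[A,C] = ((2.2)·(2.4) + (-2.8)·(-2.6) + (-1.8)·(0.4) + (-1.8)·(-0.6) + (4.2)·(0.4)) / 4 = 14.6/4 = 3.65
  S[B,B] = ((0.6)·(0.6) + (-3.4)·(-3.4) + (2.6)·(2.6) + (2.6)·(2.6) + (-2.4)·(-2.4)) / 4 = 31.2/4 = 7.8
  S[B,C] = ((0.6)·(2.4) + (-3.4)·(-2.6) + (2.6)·(0.4) + (2.6)·(-0.6) + (-2.4)·(0.4)) / 4 = 8.8/4 = 2.2
  S[C,C] = ((2.4)·(2.4) + (-2.6)·(-2.6) + (0.4)·(0.4) + (-0.6)·(-0.6) + (0.4)·(0.4)) / 4 = 13.2/4 = 3.3

S is symmetric (S[j,i] = S[i,j]). Assembling:

S = [[9.2, -2.15, 3.65],
 [-2.15, 7.8, 2.2],
 [3.65, 2.2, 3.3]]


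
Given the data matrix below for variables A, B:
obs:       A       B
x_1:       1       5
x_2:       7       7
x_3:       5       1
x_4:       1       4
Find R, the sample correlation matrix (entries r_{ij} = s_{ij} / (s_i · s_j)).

Step 1 — column means:
  mean(A) = (1 + 7 + 5 + 1) / 4 = 14/4 = 3.5
  mean(B) = (5 + 7 + 1 + 4) / 4 = 17/4 = 4.25

Step 2 — sample variances and covariances s[i,j] = (1/(n-1)) · Σ_k (x_{k,i} - mean_i) · (x_{k,j} - mean_j), with n-1 = 3:
  s[A,A] = ((-2.5)·(-2.5) + (3.5)·(3.5) + (1.5)·(1.5) + (-2.5)·(-2.5)) / 3 = 27/3 = 9
  s[A,B] = ((-2.5)·(0.75) + (3.5)·(2.75) + (1.5)·(-3.25) + (-2.5)·(-0.25)) / 3 = 3.5/3 = 1.1667
  s[B,B] = ((0.75)·(0.75) + (2.75)·(2.75) + (-3.25)·(-3.25) + (-0.25)·(-0.25)) / 3 = 18.75/3 = 6.25
  Sample standard deviations s_i = √(s[i,i]):
  s(A) = √(9) = 3
  s(B) = √(6.25) = 2.5

Step 3 — r_{ij} = s_{ij} / (s_i · s_j):
  r[A,A] = 1 (diagonal).
  r[A,B] = 1.1667 / (3 · 2.5) = 1.1667 / 7.5 = 0.1556
  r[B,B] = 1 (diagonal).

R is symmetric with unit diagonal. Assembling:

R = [[1, 0.1556],
 [0.1556, 1]]


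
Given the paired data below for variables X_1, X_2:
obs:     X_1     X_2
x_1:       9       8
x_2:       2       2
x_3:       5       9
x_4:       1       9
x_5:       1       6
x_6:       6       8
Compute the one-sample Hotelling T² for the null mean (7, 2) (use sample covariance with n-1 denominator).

Step 1 — sample mean vector:
  mean(X_1) = (9 + 2 + 5 + 1 + 1 + 6) / 6 = 24/6 = 4
  mean(X_2) = (8 + 2 + 9 + 9 + 6 + 8) / 6 = 42/6 = 7
  x̄ = (4, 7),  deviation x̄ - mu_0 = (4, 7) - (7, 2) = (-3, 5).

Step 2 — sample covariance matrix, S[i,j] = (1/(n-1)) · Σ_k (x_{k,i} - mean_i) · (x_{k,j} - mean_j), divisor n-1 = 5:
  S[X_1,X_1] = ((5)·(5) + (-2)·(-2) + (1)·(1) + (-3)·(-3) + (-3)·(-3) + (2)·(2)) / 5 = 52/5 = 10.4
  S[X_1,X_2] = ((5)·(1) + (-2)·(-5) + (1)·(2) + (-3)·(2) + (-3)·(-1) + (2)·(1)) / 5 = 16/5 = 3.2
  S[X_2,X_2] = ((1)·(1) + (-5)·(-5) + (2)·(2) + (2)·(2) + (-1)·(-1) + (1)·(1)) / 5 = 36/5 = 7.2
  S = [[10.4, 3.2],
 [3.2, 7.2]].

Step 3 — invert S. det(S) = 10.4·7.2 - (3.2)² = 64.64.
  S^{-1} = (1/det) · [[d, -b], [-b, a]] = [[0.1114, -0.0495],
 [-0.0495, 0.1609]].

Step 4 — quadratic form (x̄ - mu_0)^T · S^{-1} · (x̄ - mu_0):
  S^{-1} · (x̄ - mu_0) = (-0.5817, 0.953),
  (x̄ - mu_0)^T · [...] = (-3)·(-0.5817) + (5)·(0.953) = 6.5099.

Step 5 — scale by n: T² = 6 · 6.5099 = 39.0594.

T² ≈ 39.0594


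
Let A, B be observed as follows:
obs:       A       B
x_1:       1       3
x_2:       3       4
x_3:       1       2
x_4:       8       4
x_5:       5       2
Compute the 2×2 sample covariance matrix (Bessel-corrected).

Step 1 — column means:
  mean(A) = (1 + 3 + 1 + 8 + 5) / 5 = 18/5 = 3.6
  mean(B) = (3 + 4 + 2 + 4 + 2) / 5 = 15/5 = 3

Step 2 — sample covariance S[i,j] = (1/(n-1)) · Σ_k (x_{k,i} - mean_i) · (x_{k,j} - mean_j), with n-1 = 4.
  S[A,A] = ((-2.6)·(-2.6) + (-0.6)·(-0.6) + (-2.6)·(-2.6) + (4.4)·(4.4) + (1.4)·(1.4)) / 4 = 35.2/4 = 8.8
  S[A,B] = ((-2.6)·(0) + (-0.6)·(1) + (-2.6)·(-1) + (4.4)·(1) + (1.4)·(-1)) / 4 = 5/4 = 1.25
  S[B,B] = ((0)·(0) + (1)·(1) + (-1)·(-1) + (1)·(1) + (-1)·(-1)) / 4 = 4/4 = 1

S is symmetric (S[j,i] = S[i,j]). Assembling:

S = [[8.8, 1.25],
 [1.25, 1]]


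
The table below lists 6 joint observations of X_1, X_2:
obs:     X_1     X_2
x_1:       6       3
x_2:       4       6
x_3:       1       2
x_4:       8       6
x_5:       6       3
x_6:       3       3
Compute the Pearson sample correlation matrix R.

Step 1 — column means:
  mean(X_1) = (6 + 4 + 1 + 8 + 6 + 3) / 6 = 28/6 = 4.6667
  mean(X_2) = (3 + 6 + 2 + 6 + 3 + 3) / 6 = 23/6 = 3.8333

Step 2 — sample variances and covariances s[i,j] = (1/(n-1)) · Σ_k (x_{k,i} - mean_i) · (x_{k,j} - mean_j), with n-1 = 5:
  s[X_1,X_1] = ((1.3333)·(1.3333) + (-0.6667)·(-0.6667) + (-3.6667)·(-3.6667) + (3.3333)·(3.3333) + (1.3333)·(1.3333) + (-1.6667)·(-1.6667)) / 5 = 31.3333/5 = 6.2667
  s[X_1,X_2] = ((1.3333)·(-0.8333) + (-0.6667)·(2.1667) + (-3.6667)·(-1.8333) + (3.3333)·(2.1667) + (1.3333)·(-0.8333) + (-1.6667)·(-0.8333)) / 5 = 11.6667/5 = 2.3333
  s[X_2,X_2] = ((-0.8333)·(-0.8333) + (2.1667)·(2.1667) + (-1.8333)·(-1.8333) + (2.1667)·(2.1667) + (-0.8333)·(-0.8333) + (-0.8333)·(-0.8333)) / 5 = 14.8333/5 = 2.9667
  Sample standard deviations s_i = √(s[i,i]):
  s(X_1) = √(6.2667) = 2.5033
  s(X_2) = √(2.9667) = 1.7224

Step 3 — r_{ij} = s_{ij} / (s_i · s_j):
  r[X_1,X_1] = 1 (diagonal).
  r[X_1,X_2] = 2.3333 / (2.5033 · 1.7224) = 2.3333 / 4.3117 = 0.5412
  r[X_2,X_2] = 1 (diagonal).

R is symmetric with unit diagonal. Assembling:

R = [[1, 0.5412],
 [0.5412, 1]]


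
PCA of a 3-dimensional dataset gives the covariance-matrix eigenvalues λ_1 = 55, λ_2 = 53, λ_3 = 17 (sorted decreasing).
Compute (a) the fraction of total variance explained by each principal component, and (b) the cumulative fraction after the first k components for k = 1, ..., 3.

Step 1 — total variance = trace(Sigma) = Σ λ_i = 55 + 53 + 17 = 125.

Step 2 — fraction explained by component i = λ_i / Σ λ:
  PC1: 55/125 = 0.44
  PC2: 53/125 = 0.424
  PC3: 17/125 = 0.136

Step 3 — cumulative fraction after k components = (λ_1 + ... + λ_k) / Σ λ:
  k = 1: 55/125 = 0.44
  k = 2: (55 + 53)/125 = 108/125 = 0.864
  k = 3: (55 + 53 + 17)/125 = 125/125 = 1

Summary (fraction, with percent):

explained: PC1 0.44 (44%), PC2 0.424 (42.4%), PC3 0.136 (13.6%);  cumulative: 0.44, 0.864, 1


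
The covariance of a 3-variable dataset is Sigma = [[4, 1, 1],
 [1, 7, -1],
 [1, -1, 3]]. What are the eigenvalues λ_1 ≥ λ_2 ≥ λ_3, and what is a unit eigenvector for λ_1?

Step 1 — characteristic polynomial p(λ) = det(λI - Sigma) = λ³ - tr·λ² + c_1·λ - det, where tr = trace, c_1 = sum of the principal 2×2 minors, det = det(Sigma):
  tr = 4 + 7 + 3 = 14,
  c_1 = (4·7 - (1)²) + (4·3 - (1)²) + (7·3 - (-1)²) = 27 + 11 + 20 = 58,
  det = 4·(7·3 - (-1)²) - (1)·((1)·3 - (-1)·(1)) + (1)·((1)·(-1) - 7·(1)) = 4·(20) - (1)·(4) + (1)·(-8) = 68.
  So p(λ) = λ³ - 14λ² + 58λ - 68.
Step 2 — look for an integer root (rational root theorem: any rational root is an integer divisor of 68). Testing λ = 2:
  p(2) = 8 - 56 + 116 - 68 = 0  ✓
  Dividing out (λ - 2): p(λ) = (λ - 2)(λ² - 12λ + 34).
Step 3 — remaining eigenvalues from the quadratic λ² - 12λ + 34 = 0:
  Δ = 12² - 4·34 = 144 - 136 = 8,  λ = (12 ± √8)/2 = (12 ± 2.8284)/2 ≈ 7.4142 or 4.5858.
  Sorted: λ_1 = 7.4142,  λ_2 = 4.5858,  λ_3 = 2  (check: sum = 14 = tr ✓).

Step 4 — unit eigenvector for λ_1 ≈ 7.4142: v spans the null space of (Sigma - λ_1 I), whose rows are
  r_1 = (-3.4142, 1, 1),  r_2 = (1, -0.4142, -1),  r_3 = (1, -1, -4.4142).
  v is orthogonal to every row, so take v ∝ r_1 × r_2 = ((1)·(-1) - (1)·(-0.4142), (1)·(1) - (-3.4142)·(-1), (-3.4142)·(-0.4142) - (1)·(1)) ≈ (-0.5858, -2.4142, 0.4142).
  Rescale (multiply by -1 so the first nonzero entry is positive): u = (0.5858, 2.4142, -0.4142).
  ||u|| = √((0.5858)² + (2.4142)² + (-0.4142)²) = √(6.3431) ≈ 2.5186,  v_1 = u/||u|| ≈ (0.2326, 0.9586, -0.1645) (||v_1|| = 1).

λ_1 = 7.4142,  λ_2 = 4.5858,  λ_3 = 2;  v_1 ≈ (0.2326, 0.9586, -0.1645)


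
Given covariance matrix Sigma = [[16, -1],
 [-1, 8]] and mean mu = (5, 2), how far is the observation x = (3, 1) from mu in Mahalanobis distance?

Step 1 — centre the observation: (x - mu) = (-2, -1).

Step 2 — invert Sigma. det(Sigma) = 16·8 - (-1)² = 127.
  Sigma^{-1} = (1/det) · [[d, -b], [-b, a]] = [[0.063, 0.0079],
 [0.0079, 0.126]].

Step 3 — form the quadratic (x - mu)^T · Sigma^{-1} · (x - mu):
  Sigma^{-1} · (x - mu) = (-0.1339, -0.1417).
  (x - mu)^T · [Sigma^{-1} · (x - mu)] = (-2)·(-0.1339) + (-1)·(-0.1417) = 0.4094.

Step 4 — take square root: d = √(0.4094) ≈ 0.6399.

d(x, mu) = √(0.4094) ≈ 0.6399
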